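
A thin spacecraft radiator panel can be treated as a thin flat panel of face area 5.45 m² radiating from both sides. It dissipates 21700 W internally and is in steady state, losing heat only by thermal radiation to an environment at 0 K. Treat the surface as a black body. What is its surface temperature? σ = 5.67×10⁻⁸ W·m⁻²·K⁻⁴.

T ≈ 433 K

Steady state: internal power = radiated power, P = εσA T⁴.
Radiating area A = 2·5.45 = 10.90 m².
T⁴ = P/(εσA) = 21700/(1.0·5.67×10⁻⁸·10.90) = 3.511×10¹⁰ K⁴.
T = (3.511×10¹⁰)^(1/4).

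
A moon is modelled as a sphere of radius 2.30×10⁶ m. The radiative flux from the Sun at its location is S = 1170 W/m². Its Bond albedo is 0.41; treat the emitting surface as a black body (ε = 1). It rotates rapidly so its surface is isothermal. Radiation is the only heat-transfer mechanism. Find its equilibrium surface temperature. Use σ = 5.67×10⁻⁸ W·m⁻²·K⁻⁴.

At equilibrium, absorbed power = emitted power.
Absorbing cross-section = πr² = 1.662×10¹³ m²; emitting surface = 4πr² = 6.648×10¹³ m² (ratio 4).
(1−a)S·A_cross = εσ·A_surf·T⁴  ⇒  T⁴ = (1−a)S/(4σ).
T⁴ = 0.590·1170/(4·5.67×10⁻⁸) = 3.044×10⁹ K⁴.
T = (3.044×10⁹)^(1/4).

T ≈ 235 K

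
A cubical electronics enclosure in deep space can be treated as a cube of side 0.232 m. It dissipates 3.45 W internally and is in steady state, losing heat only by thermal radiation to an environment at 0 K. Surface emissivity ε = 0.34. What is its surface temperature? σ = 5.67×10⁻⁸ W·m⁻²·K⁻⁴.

T ≈ 153 K

Steady state: internal power = radiated power, P = εσA T⁴.
Radiating area A = 6L² = 0.3229 m².
T⁴ = P/(εσA) = 3.45/(0.34·5.67×10⁻⁸·0.3229) = 5.542×10⁸ K⁴.
T = (5.542×10⁸)^(1/4).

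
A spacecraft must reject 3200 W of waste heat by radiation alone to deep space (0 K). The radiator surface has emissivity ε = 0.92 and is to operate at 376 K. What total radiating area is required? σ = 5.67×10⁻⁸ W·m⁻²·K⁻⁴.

A ≈ 3.07 m²

P = εσA T⁴ ⇒ A = P/(εσT⁴).
T⁴ = 1.999×10¹⁰ K⁴.
A = 3200/(0.92 × 5.67×10⁻⁸ × 1.999×10¹⁰).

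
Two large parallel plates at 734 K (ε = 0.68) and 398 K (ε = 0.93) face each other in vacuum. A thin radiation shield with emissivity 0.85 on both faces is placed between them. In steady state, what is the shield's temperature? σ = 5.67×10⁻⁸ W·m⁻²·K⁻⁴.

In steady state the net flux on the hot side equals that on the cold side.
σ(T₁⁴−T_s⁴)/D₁ = σ(T_s⁴−T₂⁴)/D₂, with D₁ = 1/ε₁+1/ε_s−1 = 1.647, D₂ = 1/ε_s+1/ε₂−1 = 1.252.
Solve for T_s⁴: T_s⁴ = (D₂·T₁⁴ + D₁·T₂⁴)/(D₁+D₂) = 1.396×10¹¹ K⁴.

T_s ≈ 611 K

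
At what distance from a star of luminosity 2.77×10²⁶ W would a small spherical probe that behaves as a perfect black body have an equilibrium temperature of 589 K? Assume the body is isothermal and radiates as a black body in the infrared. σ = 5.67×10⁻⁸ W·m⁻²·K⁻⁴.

d ≈ 2.84×10¹⁰ m

For an isothermal black-emitting sphere, (1−a)S·πr² = σ·4πr²·T⁴ ⇒ S = 4σT⁴/(1−a).
S = 4·5.67×10⁻⁸·(589)⁴/1.00 = 27300 W/m².
Flux falls as S = L/(4πd²), so d = √(L/(4πS)) = √(2.77×10²⁶/(4π·27300)).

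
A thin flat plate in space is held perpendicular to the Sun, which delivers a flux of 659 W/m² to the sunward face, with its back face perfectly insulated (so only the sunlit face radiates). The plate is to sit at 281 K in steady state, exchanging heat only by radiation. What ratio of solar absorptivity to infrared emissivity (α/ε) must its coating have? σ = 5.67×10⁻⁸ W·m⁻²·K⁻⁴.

Balance: αS·A = εσ·1A·T⁴ ⇒ α/ε = σT⁴/S.
α/ε = 5.67×10⁻⁸·(281)⁴/659 = 5.67×10⁻⁸·6.235×10⁹/659.

α/ε ≈ 0.536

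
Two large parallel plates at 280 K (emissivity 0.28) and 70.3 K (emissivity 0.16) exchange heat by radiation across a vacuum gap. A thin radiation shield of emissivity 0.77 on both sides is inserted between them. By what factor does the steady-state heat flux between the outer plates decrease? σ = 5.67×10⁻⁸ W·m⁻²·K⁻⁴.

factor ≈ 1.18

Without shield: q₀ = σΔ(T⁴)/(1/ε₁+1/ε₂−1) with denominator 8.821.
With shield the two gaps are in series; the resistances add: (1/ε₁+1/ε_s−1)+(1/ε_s+1/ε₂−1) = 3.870+6.549 = 10.42.
Heat-flux ratio q₀/q = 10.42/8.821.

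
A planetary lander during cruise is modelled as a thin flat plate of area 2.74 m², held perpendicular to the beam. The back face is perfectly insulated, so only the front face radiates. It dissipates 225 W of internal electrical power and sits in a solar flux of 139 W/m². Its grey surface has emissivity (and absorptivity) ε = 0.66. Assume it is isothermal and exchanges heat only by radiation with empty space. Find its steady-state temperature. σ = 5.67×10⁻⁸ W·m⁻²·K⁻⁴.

T ≈ 261 K

At steady state, absorbed solar power + internal power = radiated power.
Absorbed: α·S·A_cross = 0.66·139·2.740 = 251.4 W (cross-section A).
Total input = 251.4 + 225 = 476.4 W.
Radiated: εσ·A_surf·T⁴ with A_surf = A = 2.740 m².
T⁴ = 476.4/(0.66·5.67×10⁻⁸·2.740) = 4.646×10⁹ K⁴.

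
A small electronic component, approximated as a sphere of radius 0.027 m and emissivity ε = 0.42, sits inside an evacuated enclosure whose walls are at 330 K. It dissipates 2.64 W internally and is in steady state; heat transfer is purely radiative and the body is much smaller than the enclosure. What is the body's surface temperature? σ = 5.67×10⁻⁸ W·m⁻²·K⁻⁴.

T ≈ 393 K

For a small grey body in a large enclosure, net radiated power = εσA(T⁴ − T_w⁴).
Steady state: P = εσA(T⁴ − T_w⁴) with A = 4πr² = 0.009161 m².
T⁴ = P/(εσA) + T_w⁴ = 2.64/(0.42·5.67×10⁻⁸·0.009161) + (330)⁴
    = 1.210×10¹⁰ + 1.186×10¹⁰ = 2.396×10¹⁰ K⁴.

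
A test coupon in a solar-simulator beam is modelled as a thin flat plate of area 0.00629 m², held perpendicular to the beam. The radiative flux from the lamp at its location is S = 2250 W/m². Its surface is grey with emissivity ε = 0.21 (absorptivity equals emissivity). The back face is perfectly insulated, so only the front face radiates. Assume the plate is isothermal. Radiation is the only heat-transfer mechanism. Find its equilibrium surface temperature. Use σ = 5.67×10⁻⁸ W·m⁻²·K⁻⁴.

T ≈ 446 K

At equilibrium, absorbed power = emitted power.
Absorbing cross-section = A = 0.006290 m²; emitting surface = A = 0.006290 m² (ratio 1).
εS·A_cross = εσ·A_surf·T⁴  ⇒  T⁴ = S/(1σ)   (ε cancels).
T⁴ = 2250/(1·5.67×10⁻⁸) = 3.968×10¹⁰ K⁴.
T = (3.968×10¹⁰)^(1/4).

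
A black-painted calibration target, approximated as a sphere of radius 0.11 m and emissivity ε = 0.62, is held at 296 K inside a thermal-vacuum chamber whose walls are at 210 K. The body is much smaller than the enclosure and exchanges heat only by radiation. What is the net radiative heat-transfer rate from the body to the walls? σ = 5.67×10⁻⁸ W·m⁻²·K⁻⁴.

For a small grey body in a large enclosure: P_net = εσA(T_body⁴ − T_wall⁴).
A = 4πr² = 0.1521 m²; T_body⁴ − T_wall⁴ = 7.677×10⁹ − 1.945×10⁹ = 5.732×10⁹ K⁴.
|P_net| = 0.62·5.67×10⁻⁸·0.1521·5.732×10⁹.

P_net ≈ 30.6 W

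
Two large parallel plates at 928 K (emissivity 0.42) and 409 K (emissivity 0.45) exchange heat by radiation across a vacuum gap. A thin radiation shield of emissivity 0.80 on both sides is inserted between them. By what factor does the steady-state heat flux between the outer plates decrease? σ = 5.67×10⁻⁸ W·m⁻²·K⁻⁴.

Without shield: q₀ = σΔ(T⁴)/(1/ε₁+1/ε₂−1) with denominator 3.603.
With shield the two gaps are in series; the resistances add: (1/ε₁+1/ε_s−1)+(1/ε_s+1/ε₂−1) = 2.631+2.472 = 5.103.
Heat-flux ratio q₀/q = 5.103/3.603.

factor ≈ 1.42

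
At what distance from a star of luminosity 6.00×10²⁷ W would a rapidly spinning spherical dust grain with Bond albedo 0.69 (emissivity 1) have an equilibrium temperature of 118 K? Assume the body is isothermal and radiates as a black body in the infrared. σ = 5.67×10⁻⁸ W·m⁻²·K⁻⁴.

d ≈ 1.83×10¹² m

For an isothermal black-emitting sphere, (1−a)S·πr² = σ·4πr²·T⁴ ⇒ S = 4σT⁴/(1−a).
S = 4·5.67×10⁻⁸·(118)⁴/0.310 = 141.8 W/m².
Flux falls as S = L/(4πd²), so d = √(L/(4πS)) = √(6.00×10²⁷/(4π·141.8)).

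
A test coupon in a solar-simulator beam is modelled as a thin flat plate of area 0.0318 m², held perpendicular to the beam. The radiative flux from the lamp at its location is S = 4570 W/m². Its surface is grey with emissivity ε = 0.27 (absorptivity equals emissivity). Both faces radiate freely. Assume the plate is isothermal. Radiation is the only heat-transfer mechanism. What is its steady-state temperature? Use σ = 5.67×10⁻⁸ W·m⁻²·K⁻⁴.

T ≈ 448 K

At equilibrium, absorbed power = emitted power.
Absorbing cross-section = A = 0.03180 m²; emitting surface = 2A = 0.06360 m² (ratio 2).
εS·A_cross = εσ·A_surf·T⁴  ⇒  T⁴ = S/(2σ)   (ε cancels).
T⁴ = 4570/(2·5.67×10⁻⁸) = 4.030×10¹⁰ K⁴.
T = (4.030×10¹⁰)^(1/4).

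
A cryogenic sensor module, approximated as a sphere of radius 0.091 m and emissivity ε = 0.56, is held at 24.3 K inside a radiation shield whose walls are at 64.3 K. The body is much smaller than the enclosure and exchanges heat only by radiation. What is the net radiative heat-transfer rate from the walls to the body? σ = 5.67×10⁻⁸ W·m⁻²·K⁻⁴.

For a small grey body in a large enclosure: P_net = εσA(T_body⁴ − T_wall⁴).
A = 4πr² = 0.1041 m²; T_body⁴ − T_wall⁴ = 3.487×10⁵ − 1.709×10⁷ = -1.675×10⁷ K⁴.
|P_net| = 0.56·5.67×10⁻⁸·0.1041·1.675×10⁷.

P_net ≈ 0.0553 W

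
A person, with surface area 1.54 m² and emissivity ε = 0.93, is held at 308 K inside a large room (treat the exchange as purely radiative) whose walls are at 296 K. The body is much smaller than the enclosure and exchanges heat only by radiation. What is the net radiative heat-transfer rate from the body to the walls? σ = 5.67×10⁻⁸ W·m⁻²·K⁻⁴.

P_net ≈ 107 W

For a small grey body in a large enclosure: P_net = εσA(T_body⁴ − T_wall⁴).
A = 1.54 m²; T_body⁴ − T_wall⁴ = 8.999×10⁹ − 7.677×10⁹ = 1.323×10⁹ K⁴.
|P_net| = 0.93·5.67×10⁻⁸·1.540·1.323×10⁹.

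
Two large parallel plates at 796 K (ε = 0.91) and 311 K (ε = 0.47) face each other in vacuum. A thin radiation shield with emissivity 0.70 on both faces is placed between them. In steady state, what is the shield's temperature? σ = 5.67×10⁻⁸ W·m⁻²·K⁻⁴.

In steady state the net flux on the hot side equals that on the cold side.
σ(T₁⁴−T_s⁴)/D₁ = σ(T_s⁴−T₂⁴)/D₂, with D₁ = 1/ε₁+1/ε_s−1 = 1.527, D₂ = 1/ε_s+1/ε₂−1 = 2.556.
Solve for T_s⁴: T_s⁴ = (D₂·T₁⁴ + D₁·T₂⁴)/(D₁+D₂) = 2.548×10¹¹ K⁴.

T_s ≈ 710 K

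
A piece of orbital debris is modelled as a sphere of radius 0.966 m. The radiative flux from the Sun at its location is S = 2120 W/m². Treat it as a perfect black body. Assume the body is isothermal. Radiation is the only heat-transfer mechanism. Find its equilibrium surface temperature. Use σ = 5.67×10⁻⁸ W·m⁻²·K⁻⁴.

At equilibrium, absorbed power = emitted power.
Absorbing cross-section = πr² = 2.932 m²; emitting surface = 4πr² = 11.73 m² (ratio 4).
S·A_cross = εσ·A_surf·T⁴  ⇒  T⁴ = S/(4σ).
T⁴ = 1.00·2120/(4·5.67×10⁻⁸) = 9.347×10⁹ K⁴.
T = (9.347×10⁹)^(1/4).

T ≈ 311 K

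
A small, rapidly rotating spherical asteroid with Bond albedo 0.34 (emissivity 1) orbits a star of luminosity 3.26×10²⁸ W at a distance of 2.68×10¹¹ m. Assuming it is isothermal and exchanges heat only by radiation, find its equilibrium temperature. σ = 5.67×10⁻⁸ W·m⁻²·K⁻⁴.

T ≈ 569 K

First find the stellar flux at distance d: S = L/(4πd²) = 3.26×10²⁸/(4π·(2.68×10¹¹)²) = 36120 W/m².
For an isothermal sphere, absorbed (1−a)S·πr² = emitted σ·4πr²·T⁴, so T⁴ = (1−a)S/(4σ).
T⁴ = 0.660·36120/(4·5.67×10⁻⁸) = 1.051×10¹¹ K⁴.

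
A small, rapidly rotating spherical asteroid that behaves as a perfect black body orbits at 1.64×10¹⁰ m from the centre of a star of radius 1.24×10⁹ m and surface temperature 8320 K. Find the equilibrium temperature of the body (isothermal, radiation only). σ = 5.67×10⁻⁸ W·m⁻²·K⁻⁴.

T ≈ 1620 K

The star's surface emits σT_*⁴; at distance d the flux is S = σT_*⁴(R_*/d)².
S = 5.67×10⁻⁸·(8320)⁴·(1.24×10⁹/1.64×10¹⁰)² = 1.553×10⁶ W/m².
For an isothermal sphere T⁴ = (1−a)S/(4σ) = 6.848×10¹² K⁴.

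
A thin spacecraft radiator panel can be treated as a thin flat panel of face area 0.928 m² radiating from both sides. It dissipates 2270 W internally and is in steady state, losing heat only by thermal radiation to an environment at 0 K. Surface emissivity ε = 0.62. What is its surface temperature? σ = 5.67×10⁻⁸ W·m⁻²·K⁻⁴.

T ≈ 432 K

Steady state: internal power = radiated power, P = εσA T⁴.
Radiating area A = 2·0.928 = 1.856 m².
T⁴ = P/(εσA) = 2270/(0.62·5.67×10⁻⁸·1.856) = 3.479×10¹⁰ K⁴.
T = (3.479×10¹⁰)^(1/4).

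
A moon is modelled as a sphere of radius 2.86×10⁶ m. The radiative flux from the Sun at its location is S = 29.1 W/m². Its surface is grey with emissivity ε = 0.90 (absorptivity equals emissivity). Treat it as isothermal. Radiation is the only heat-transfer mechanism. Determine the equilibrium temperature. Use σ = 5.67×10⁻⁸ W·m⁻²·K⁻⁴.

At equilibrium, absorbed power = emitted power.
Absorbing cross-section = πr² = 2.570×10¹³ m²; emitting surface = 4πr² = 1.028×10¹⁴ m² (ratio 4).
εS·A_cross = εσ·A_surf·T⁴  ⇒  T⁴ = S/(4σ)   (ε cancels).
T⁴ = 29.1/(4·5.67×10⁻⁸) = 1.283×10⁸ K⁴.
T = (1.283×10⁸)^(1/4).

T ≈ 106 K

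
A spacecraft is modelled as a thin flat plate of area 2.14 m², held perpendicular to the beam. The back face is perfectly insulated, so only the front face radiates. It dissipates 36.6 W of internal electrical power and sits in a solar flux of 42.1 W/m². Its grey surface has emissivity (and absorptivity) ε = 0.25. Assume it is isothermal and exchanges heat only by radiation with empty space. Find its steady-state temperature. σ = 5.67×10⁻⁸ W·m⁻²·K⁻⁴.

T ≈ 210 K

At steady state, absorbed solar power + internal power = radiated power.
Absorbed: α·S·A_cross = 0.25·42.1·2.140 = 22.52 W (cross-section A).
Total input = 22.52 + 36.6 = 59.12 W.
Radiated: εσ·A_surf·T⁴ with A_surf = A = 2.140 m².
T⁴ = 59.12/(0.25·5.67×10⁻⁸·2.140) = 1.949×10⁹ K⁴.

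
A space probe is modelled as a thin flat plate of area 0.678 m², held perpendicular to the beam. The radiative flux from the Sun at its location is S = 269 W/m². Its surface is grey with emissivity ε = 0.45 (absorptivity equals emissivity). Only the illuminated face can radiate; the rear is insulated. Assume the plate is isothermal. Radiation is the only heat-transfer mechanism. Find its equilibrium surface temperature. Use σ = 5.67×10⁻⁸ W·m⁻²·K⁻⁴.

T ≈ 262 K

At equilibrium, absorbed power = emitted power.
Absorbing cross-section = A = 0.6780 m²; emitting surface = A = 0.6780 m² (ratio 1).
εS·A_cross = εσ·A_surf·T⁴  ⇒  T⁴ = S/(1σ)   (ε cancels).
T⁴ = 269/(1·5.67×10⁻⁸) = 4.744×10⁹ K⁴.
T = (4.744×10⁹)^(1/4).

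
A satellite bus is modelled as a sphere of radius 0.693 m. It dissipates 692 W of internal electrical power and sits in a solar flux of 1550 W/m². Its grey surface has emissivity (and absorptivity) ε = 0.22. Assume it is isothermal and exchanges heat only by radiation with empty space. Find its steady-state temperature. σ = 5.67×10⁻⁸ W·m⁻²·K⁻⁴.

At steady state, absorbed solar power + internal power = radiated power.
Absorbed: α·S·A_cross = 0.22·1550·1.509 = 514.5 W (cross-section πr²).
Total input = 514.5 + 692 = 1206 W.
Radiated: εσ·A_surf·T⁴ with A_surf = 4πr² = 6.035 m².
T⁴ = 1206/(0.22·5.67×10⁻⁸·6.035) = 1.603×10¹⁰ K⁴.

T ≈ 356 K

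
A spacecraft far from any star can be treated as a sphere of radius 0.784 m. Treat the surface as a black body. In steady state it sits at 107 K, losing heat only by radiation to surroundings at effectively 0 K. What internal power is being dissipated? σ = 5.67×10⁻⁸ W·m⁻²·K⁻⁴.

Steady state: P = εσA T⁴.
A = 4πr² = 7.724 m²; T⁴ = (107)⁴ = 1.311×10⁸ K⁴.
P = 1.0 × 5.67×10⁻⁸ × 7.724 × 1.311×10⁸.

P ≈ 57.4 W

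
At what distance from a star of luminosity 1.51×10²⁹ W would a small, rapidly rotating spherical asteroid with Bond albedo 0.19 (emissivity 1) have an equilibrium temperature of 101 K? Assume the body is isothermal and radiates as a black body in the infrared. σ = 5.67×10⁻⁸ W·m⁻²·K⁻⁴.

d ≈ 2.03×10¹³ m

For an isothermal black-emitting sphere, (1−a)S·πr² = σ·4πr²·T⁴ ⇒ S = 4σT⁴/(1−a).
S = 4·5.67×10⁻⁸·(101)⁴/0.810 = 29.14 W/m².
Flux falls as S = L/(4πd²), so d = √(L/(4πS)) = √(1.51×10²⁹/(4π·29.14)).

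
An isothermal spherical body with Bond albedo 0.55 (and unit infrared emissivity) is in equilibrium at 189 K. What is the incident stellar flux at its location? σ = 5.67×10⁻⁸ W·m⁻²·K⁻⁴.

S ≈ 643 W/m²

(1−a)S·πr² = σ·4πr²·T⁴ ⇒ S = 4σT⁴/(1−a).
S = 4·5.67×10⁻⁸·1.276×10⁹/0.450.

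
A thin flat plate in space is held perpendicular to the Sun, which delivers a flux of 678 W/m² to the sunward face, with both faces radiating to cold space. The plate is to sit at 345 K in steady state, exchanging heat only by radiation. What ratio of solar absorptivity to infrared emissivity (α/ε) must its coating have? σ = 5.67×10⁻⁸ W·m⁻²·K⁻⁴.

α/ε ≈ 2.37

Balance: αS·A = εσ·2A·T⁴ ⇒ α/ε = 2σT⁴/S.
α/ε = 2·5.67×10⁻⁸·(345)⁴/678 = 2·5.67×10⁻⁸·1.417×10¹⁰/678.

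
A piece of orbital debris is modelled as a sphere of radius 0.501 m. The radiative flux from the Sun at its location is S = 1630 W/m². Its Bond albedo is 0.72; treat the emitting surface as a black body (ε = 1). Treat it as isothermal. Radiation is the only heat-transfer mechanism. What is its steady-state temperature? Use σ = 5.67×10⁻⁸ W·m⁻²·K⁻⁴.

At equilibrium, absorbed power = emitted power.
Absorbing cross-section = πr² = 0.7885 m²; emitting surface = 4πr² = 3.154 m² (ratio 4).
(1−a)S·A_cross = εσ·A_surf·T⁴  ⇒  T⁴ = (1−a)S/(4σ).
T⁴ = 0.280·1630/(4·5.67×10⁻⁸) = 2.012×10⁹ K⁴.
T = (2.012×10⁹)^(1/4).

T ≈ 212 K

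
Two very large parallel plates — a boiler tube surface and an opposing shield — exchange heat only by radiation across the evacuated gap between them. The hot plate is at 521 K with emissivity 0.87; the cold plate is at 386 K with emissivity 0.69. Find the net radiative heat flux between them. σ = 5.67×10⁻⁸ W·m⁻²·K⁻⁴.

q ≈ 1830 W/m²

For two infinite grey parallel plates, q = σ(T₁⁴ − T₂⁴)/(1/ε₁ + 1/ε₂ − 1).
T₁⁴ − T₂⁴ = 7.368×10¹⁰ − 2.220×10¹⁰ = 5.148×10¹⁰ K⁴.
1/ε₁ + 1/ε₂ − 1 = 1.149 + 1.449 − 1 = 1.599.
q = 5.67×10⁻⁸ × 5.148×10¹⁰ / 1.599.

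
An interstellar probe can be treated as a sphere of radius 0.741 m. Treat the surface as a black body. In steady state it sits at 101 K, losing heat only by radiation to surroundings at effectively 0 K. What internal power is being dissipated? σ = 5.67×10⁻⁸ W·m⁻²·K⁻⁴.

Steady state: P = εσA T⁴.
A = 4πr² = 6.900 m²; T⁴ = (101)⁴ = 1.041×10⁸ K⁴.
P = 1.0 × 5.67×10⁻⁸ × 6.900 × 1.041×10⁸.

P ≈ 40.7 W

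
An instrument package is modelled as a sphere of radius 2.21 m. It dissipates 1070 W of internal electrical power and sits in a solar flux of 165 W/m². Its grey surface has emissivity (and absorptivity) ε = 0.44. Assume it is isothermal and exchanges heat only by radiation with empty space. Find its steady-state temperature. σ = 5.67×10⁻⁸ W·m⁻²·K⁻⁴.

T ≈ 194 K

At steady state, absorbed solar power + internal power = radiated power.
Absorbed: α·S·A_cross = 0.44·165·15.34 = 1114 W (cross-section πr²).
Total input = 1114 + 1070 = 2184 W.
Radiated: εσ·A_surf·T⁴ with A_surf = 4πr² = 61.38 m².
T⁴ = 2184/(0.44·5.67×10⁻⁸·61.38) = 1.426×10⁹ K⁴.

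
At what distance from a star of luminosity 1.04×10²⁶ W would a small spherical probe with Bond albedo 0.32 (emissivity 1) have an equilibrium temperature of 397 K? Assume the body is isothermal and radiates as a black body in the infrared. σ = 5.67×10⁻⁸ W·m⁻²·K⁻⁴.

For an isothermal black-emitting sphere, (1−a)S·πr² = σ·4πr²·T⁴ ⇒ S = 4σT⁴/(1−a).
S = 4·5.67×10⁻⁸·(397)⁴/0.680 = 8285 W/m².
Flux falls as S = L/(4πd²), so d = √(L/(4πS)) = √(1.04×10²⁶/(4π·8285)).

d ≈ 3.16×10¹⁰ m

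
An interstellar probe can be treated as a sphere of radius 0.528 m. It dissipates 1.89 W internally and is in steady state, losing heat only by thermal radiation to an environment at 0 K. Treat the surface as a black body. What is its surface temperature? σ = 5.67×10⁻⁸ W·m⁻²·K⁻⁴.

T ≈ 55.5 K

Steady state: internal power = radiated power, P = εσA T⁴.
Radiating area A = 4πr² = 3.503 m².
T⁴ = P/(εσA) = 1.89/(1.0·5.67×10⁻⁸·3.503) = 9.515×10⁶ K⁴.
T = (9.515×10⁶)^(1/4).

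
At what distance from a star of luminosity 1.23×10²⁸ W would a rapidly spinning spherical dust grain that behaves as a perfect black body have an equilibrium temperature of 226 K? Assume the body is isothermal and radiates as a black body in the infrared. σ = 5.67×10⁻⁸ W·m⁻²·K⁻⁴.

For an isothermal black-emitting sphere, (1−a)S·πr² = σ·4πr²·T⁴ ⇒ S = 4σT⁴/(1−a).
S = 4·5.67×10⁻⁸·(226)⁴/1.00 = 591.7 W/m².
Flux falls as S = L/(4πd²), so d = √(L/(4πS)) = √(1.23×10²⁸/(4π·591.7)).

d ≈ 1.29×10¹² m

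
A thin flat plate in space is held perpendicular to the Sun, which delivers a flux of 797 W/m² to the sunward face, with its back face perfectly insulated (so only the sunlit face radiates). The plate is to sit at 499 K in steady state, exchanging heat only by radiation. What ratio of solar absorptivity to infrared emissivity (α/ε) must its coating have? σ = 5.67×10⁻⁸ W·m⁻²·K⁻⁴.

Balance: αS·A = εσ·1A·T⁴ ⇒ α/ε = σT⁴/S.
α/ε = 5.67×10⁻⁸·(499)⁴/797 = 5.67×10⁻⁸·6.200×10¹⁰/797.

α/ε ≈ 4.41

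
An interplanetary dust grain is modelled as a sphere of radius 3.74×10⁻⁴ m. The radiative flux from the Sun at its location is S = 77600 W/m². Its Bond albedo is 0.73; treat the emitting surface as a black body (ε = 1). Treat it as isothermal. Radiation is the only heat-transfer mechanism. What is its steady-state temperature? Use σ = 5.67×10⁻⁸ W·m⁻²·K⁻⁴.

At equilibrium, absorbed power = emitted power.
Absorbing cross-section = πr² = 4.394×10⁻⁷ m²; emitting surface = 4πr² = 1.758×10⁻⁶ m² (ratio 4).
(1−a)S·A_cross = εσ·A_surf·T⁴  ⇒  T⁴ = (1−a)S/(4σ).
T⁴ = 0.270·77600/(4·5.67×10⁻⁸) = 9.238×10¹⁰ K⁴.
T = (9.238×10¹⁰)^(1/4).

T ≈ 551 K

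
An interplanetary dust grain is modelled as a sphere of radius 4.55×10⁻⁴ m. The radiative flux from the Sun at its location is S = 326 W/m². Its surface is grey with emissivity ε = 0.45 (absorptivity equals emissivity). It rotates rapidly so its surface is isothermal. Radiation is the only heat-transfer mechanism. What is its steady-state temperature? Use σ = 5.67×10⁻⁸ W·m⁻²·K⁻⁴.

At equilibrium, absorbed power = emitted power.
Absorbing cross-section = πr² = 6.504×10⁻⁷ m²; emitting surface = 4πr² = 2.602×10⁻⁶ m² (ratio 4).
εS·A_cross = εσ·A_surf·T⁴  ⇒  T⁴ = S/(4σ)   (ε cancels).
T⁴ = 326/(4·5.67×10⁻⁸) = 1.437×10⁹ K⁴.
T = (1.437×10⁹)^(1/4).

T ≈ 195 K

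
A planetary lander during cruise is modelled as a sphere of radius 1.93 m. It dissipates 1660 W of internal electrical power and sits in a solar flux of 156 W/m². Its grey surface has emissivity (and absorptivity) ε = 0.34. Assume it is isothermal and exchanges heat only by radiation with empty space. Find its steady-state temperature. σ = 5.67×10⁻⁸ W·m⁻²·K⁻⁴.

At steady state, absorbed solar power + internal power = radiated power.
Absorbed: α·S·A_cross = 0.34·156·11.70 = 620.7 W (cross-section πr²).
Total input = 620.7 + 1660 = 2281 W.
Radiated: εσ·A_surf·T⁴ with A_surf = 4πr² = 46.81 m².
T⁴ = 2281/(0.34·5.67×10⁻⁸·46.81) = 2.527×10⁹ K⁴.

T ≈ 224 K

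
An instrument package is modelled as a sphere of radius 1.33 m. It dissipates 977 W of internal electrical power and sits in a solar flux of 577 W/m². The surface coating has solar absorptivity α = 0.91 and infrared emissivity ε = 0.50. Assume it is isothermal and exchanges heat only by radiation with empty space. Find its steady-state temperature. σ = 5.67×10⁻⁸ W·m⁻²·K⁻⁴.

At steady state, absorbed solar power + internal power = radiated power.
Absorbed: α·S·A_cross = 0.91·577·5.557 = 2918 W (cross-section πr²).
Total input = 2918 + 977 = 3895 W.
Radiated: εσ·A_surf·T⁴ with A_surf = 4πr² = 22.23 m².
T⁴ = 3895/(0.50·5.67×10⁻⁸·22.23) = 6.181×10⁹ K⁴.

T ≈ 280 K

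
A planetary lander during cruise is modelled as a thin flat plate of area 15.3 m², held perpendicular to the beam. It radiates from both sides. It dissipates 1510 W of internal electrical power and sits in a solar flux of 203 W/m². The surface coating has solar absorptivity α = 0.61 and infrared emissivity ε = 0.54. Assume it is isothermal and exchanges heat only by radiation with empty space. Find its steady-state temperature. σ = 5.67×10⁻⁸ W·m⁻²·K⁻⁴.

At steady state, absorbed solar power + internal power = radiated power.
Absorbed: α·S·A_cross = 0.61·203·15.30 = 1895 W (cross-section A).
Total input = 1895 + 1510 = 3405 W.
Radiated: εσ·A_surf·T⁴ with A_surf = 2A = 30.60 m².
T⁴ = 3405/(0.54·5.67×10⁻⁸·30.60) = 3.634×10⁹ K⁴.

T ≈ 246 K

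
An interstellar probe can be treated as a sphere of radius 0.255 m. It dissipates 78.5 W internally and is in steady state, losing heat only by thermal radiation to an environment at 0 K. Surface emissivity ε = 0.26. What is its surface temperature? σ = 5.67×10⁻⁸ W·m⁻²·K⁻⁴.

T ≈ 284 K

Steady state: internal power = radiated power, P = εσA T⁴.
Radiating area A = 4πr² = 0.8171 m².
T⁴ = P/(εσA) = 78.5/(0.26·5.67×10⁻⁸·0.8171) = 6.517×10⁹ K⁴.
T = (6.517×10⁹)^(1/4).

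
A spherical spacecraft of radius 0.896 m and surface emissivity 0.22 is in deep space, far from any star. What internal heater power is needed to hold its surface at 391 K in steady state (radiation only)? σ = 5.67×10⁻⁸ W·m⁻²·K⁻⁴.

P ≈ 2940 W

P = εσ·4πr²·T⁴.
4πr² = 10.09 m²; T⁴ = 2.337×10¹⁰ K⁴.
P = 0.22·5.67×10⁻⁸·10.09·2.337×10¹⁰.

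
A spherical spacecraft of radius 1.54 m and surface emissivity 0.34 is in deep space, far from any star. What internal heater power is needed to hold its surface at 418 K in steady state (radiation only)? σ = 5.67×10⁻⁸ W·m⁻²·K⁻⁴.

P ≈ 17500 W

P = εσ·4πr²·T⁴.
4πr² = 29.80 m²; T⁴ = 3.053×10¹⁰ K⁴.
P = 0.34·5.67×10⁻⁸·29.80·3.053×10¹⁰.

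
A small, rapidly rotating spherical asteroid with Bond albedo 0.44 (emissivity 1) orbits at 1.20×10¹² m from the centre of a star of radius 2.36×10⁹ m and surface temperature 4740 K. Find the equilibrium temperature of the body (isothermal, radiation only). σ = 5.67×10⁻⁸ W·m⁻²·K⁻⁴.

T ≈ 129 K

The star's surface emits σT_*⁴; at distance d the flux is S = σT_*⁴(R_*/d)².
S = 5.67×10⁻⁸·(4740)⁴·(2.36×10⁹/1.20×10¹²)² = 110.7 W/m².
For an isothermal sphere T⁴ = (1−a)S/(4σ) = 2.733×10⁸ K⁴.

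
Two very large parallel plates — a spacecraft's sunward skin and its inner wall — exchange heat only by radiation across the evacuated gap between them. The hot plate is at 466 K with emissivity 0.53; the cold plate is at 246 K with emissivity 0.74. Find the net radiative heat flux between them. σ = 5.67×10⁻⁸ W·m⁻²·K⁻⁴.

q ≈ 1100 W/m²

For two infinite grey parallel plates, q = σ(T₁⁴ − T₂⁴)/(1/ε₁ + 1/ε₂ − 1).
T₁⁴ − T₂⁴ = 4.716×10¹⁰ − 3.662×10⁹ = 4.349×10¹⁰ K⁴.
1/ε₁ + 1/ε₂ − 1 = 1.887 + 1.351 − 1 = 2.238.
q = 5.67×10⁻⁸ × 4.349×10¹⁰ / 2.238.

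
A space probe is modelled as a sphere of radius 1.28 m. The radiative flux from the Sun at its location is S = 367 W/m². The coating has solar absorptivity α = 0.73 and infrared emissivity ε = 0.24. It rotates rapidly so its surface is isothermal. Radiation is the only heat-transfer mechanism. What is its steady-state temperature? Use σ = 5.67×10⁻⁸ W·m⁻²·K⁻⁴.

T ≈ 265 K

At equilibrium, absorbed power = emitted power.
Absorbing cross-section = πr² = 5.147 m²; emitting surface = 4πr² = 20.59 m² (ratio 4).
αS·A_cross = εσ·A_surf·T⁴  ⇒  T⁴ = αS/(ε·4σ).
T⁴ = 0.730·367/(0.24·4·5.67×10⁻⁸) = 4.922×10⁹ K⁴.
T = (4.922×10⁹)^(1/4).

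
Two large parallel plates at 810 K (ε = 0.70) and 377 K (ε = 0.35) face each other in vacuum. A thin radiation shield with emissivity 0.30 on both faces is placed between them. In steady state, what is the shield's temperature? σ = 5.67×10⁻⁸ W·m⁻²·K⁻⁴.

In steady state the net flux on the hot side equals that on the cold side.
σ(T₁⁴−T_s⁴)/D₁ = σ(T_s⁴−T₂⁴)/D₂, with D₁ = 1/ε₁+1/ε_s−1 = 3.762, D₂ = 1/ε_s+1/ε₂−1 = 5.190.
Solve for T_s⁴: T_s⁴ = (D₂·T₁⁴ + D₁·T₂⁴)/(D₁+D₂) = 2.581×10¹¹ K⁴.

T_s ≈ 713 K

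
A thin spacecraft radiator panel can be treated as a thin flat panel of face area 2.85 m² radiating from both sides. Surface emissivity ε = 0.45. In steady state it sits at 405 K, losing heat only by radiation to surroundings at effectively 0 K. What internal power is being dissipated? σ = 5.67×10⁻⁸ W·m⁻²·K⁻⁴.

P ≈ 3910 W

Steady state: P = εσA T⁴.
A = 2·2.85 = 5.700 m²; T⁴ = (405)⁴ = 2.690×10¹⁰ K⁴.
P = 0.45 × 5.67×10⁻⁸ × 5.700 × 2.690×10¹⁰.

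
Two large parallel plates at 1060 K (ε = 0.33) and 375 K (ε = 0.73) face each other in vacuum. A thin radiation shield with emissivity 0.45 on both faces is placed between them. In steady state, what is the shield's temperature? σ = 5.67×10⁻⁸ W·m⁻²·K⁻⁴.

T_s ≈ 837 K

In steady state the net flux on the hot side equals that on the cold side.
σ(T₁⁴−T_s⁴)/D₁ = σ(T_s⁴−T₂⁴)/D₂, with D₁ = 1/ε₁+1/ε_s−1 = 4.253, D₂ = 1/ε_s+1/ε₂−1 = 2.592.
Solve for T_s⁴: T_s⁴ = (D₂·T₁⁴ + D₁·T₂⁴)/(D₁+D₂) = 4.904×10¹¹ K⁴.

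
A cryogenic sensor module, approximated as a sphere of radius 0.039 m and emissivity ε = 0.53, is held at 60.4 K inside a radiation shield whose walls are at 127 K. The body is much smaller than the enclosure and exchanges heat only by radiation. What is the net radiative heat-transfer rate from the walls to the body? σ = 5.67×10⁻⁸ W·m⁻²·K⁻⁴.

P_net ≈ 0.142 W

For a small grey body in a large enclosure: P_net = εσA(T_body⁴ − T_wall⁴).
A = 4πr² = 0.01911 m²; T_body⁴ − T_wall⁴ = 1.331×10⁷ − 2.601×10⁸ = -2.468×10⁸ K⁴.
|P_net| = 0.53·5.67×10⁻⁸·0.01911·2.468×10⁸.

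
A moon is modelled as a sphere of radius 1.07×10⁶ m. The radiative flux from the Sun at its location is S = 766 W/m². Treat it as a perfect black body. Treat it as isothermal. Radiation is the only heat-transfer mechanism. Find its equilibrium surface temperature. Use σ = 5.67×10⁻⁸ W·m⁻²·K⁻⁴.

T ≈ 241 K

At equilibrium, absorbed power = emitted power.
Absorbing cross-section = πr² = 3.597×10¹² m²; emitting surface = 4πr² = 1.439×10¹³ m² (ratio 4).
S·A_cross = εσ·A_surf·T⁴  ⇒  T⁴ = S/(4σ).
T⁴ = 1.00·766/(4·5.67×10⁻⁸) = 3.377×10⁹ K⁴.
T = (3.377×10⁹)^(1/4).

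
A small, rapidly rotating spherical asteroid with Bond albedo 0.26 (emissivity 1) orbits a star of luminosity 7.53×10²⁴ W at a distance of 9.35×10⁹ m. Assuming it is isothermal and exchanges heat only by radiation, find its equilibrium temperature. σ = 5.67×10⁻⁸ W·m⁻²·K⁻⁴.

T ≈ 387 K

First find the stellar flux at distance d: S = L/(4πd²) = 7.53×10²⁴/(4π·(9.35×10⁹)²) = 6854 W/m².
For an isothermal sphere, absorbed (1−a)S·πr² = emitted σ·4πr²·T⁴, so T⁴ = (1−a)S/(4σ).
T⁴ = 0.740·6854/(4·5.67×10⁻⁸) = 2.236×10¹⁰ K⁴.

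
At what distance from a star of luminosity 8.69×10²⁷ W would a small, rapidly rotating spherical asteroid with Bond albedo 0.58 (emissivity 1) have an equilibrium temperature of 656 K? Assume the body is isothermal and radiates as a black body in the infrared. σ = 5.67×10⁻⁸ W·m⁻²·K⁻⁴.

For an isothermal black-emitting sphere, (1−a)S·πr² = σ·4πr²·T⁴ ⇒ S = 4σT⁴/(1−a).
S = 4·5.67×10⁻⁸·(656)⁴/0.420 = 1.000×10⁵ W/m².
Flux falls as S = L/(4πd²), so d = √(L/(4πS)) = √(8.69×10²⁷/(4π·1.000×10⁵)).

d ≈ 8.32×10¹⁰ m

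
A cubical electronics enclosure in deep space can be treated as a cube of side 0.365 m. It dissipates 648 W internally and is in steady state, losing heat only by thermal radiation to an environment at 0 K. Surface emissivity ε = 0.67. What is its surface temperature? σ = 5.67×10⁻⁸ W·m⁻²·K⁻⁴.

Steady state: internal power = radiated power, P = εσA T⁴.
Radiating area A = 6L² = 0.7994 m².
T⁴ = P/(εσA) = 648/(0.67·5.67×10⁻⁸·0.7994) = 2.134×10¹⁰ K⁴.
T = (2.134×10¹⁰)^(1/4).

T ≈ 382 K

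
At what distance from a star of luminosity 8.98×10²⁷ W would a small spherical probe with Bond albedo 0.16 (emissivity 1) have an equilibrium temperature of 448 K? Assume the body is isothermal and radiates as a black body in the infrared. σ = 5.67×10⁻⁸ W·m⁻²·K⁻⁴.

For an isothermal black-emitting sphere, (1−a)S·πr² = σ·4πr²·T⁴ ⇒ S = 4σT⁴/(1−a).
S = 4·5.67×10⁻⁸·(448)⁴/0.840 = 10880 W/m².
Flux falls as S = L/(4πd²), so d = √(L/(4πS)) = √(8.98×10²⁷/(4π·10880)).

d ≈ 2.56×10¹¹ m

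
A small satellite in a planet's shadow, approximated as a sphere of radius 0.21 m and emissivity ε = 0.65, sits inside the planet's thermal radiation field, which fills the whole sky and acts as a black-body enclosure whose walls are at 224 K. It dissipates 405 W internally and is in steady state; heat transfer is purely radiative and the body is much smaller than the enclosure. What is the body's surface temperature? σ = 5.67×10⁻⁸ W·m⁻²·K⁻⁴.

T ≈ 387 K

For a small grey body in a large enclosure, net radiated power = εσA(T⁴ − T_w⁴).
Steady state: P = εσA(T⁴ − T_w⁴) with A = 4πr² = 0.5542 m².
T⁴ = P/(εσA) + T_w⁴ = 405/(0.65·5.67×10⁻⁸·0.5542) + (224)⁴
    = 1.983×10¹⁰ + 2.518×10⁹ = 2.235×10¹⁰ K⁴.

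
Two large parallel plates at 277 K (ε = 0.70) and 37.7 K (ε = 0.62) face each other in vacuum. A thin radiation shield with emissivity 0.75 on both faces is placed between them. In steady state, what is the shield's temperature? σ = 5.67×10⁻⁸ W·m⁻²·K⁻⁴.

T_s ≈ 236 K

In steady state the net flux on the hot side equals that on the cold side.
σ(T₁⁴−T_s⁴)/D₁ = σ(T_s⁴−T₂⁴)/D₂, with D₁ = 1/ε₁+1/ε_s−1 = 1.762, D₂ = 1/ε_s+1/ε₂−1 = 1.946.
Solve for T_s⁴: T_s⁴ = (D₂·T₁⁴ + D₁·T₂⁴)/(D₁+D₂) = 3.091×10⁹ K⁴.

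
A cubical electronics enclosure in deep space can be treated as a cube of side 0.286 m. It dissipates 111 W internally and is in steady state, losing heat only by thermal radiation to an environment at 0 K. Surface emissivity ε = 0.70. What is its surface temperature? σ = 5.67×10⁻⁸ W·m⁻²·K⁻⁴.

Steady state: internal power = radiated power, P = εσA T⁴.
Radiating area A = 6L² = 0.4908 m².
T⁴ = P/(εσA) = 111/(0.70·5.67×10⁻⁸·0.4908) = 5.698×10⁹ K⁴.
T = (5.698×10⁹)^(1/4).

T ≈ 275 K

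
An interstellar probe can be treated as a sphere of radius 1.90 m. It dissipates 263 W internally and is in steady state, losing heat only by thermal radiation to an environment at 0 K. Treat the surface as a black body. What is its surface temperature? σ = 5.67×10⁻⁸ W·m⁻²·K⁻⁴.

T ≈ 101 K

Steady state: internal power = radiated power, P = εσA T⁴.
Radiating area A = 4πr² = 45.36 m².
T⁴ = P/(εσA) = 263/(1.0·5.67×10⁻⁸·45.36) = 1.022×10⁸ K⁴.
T = (1.022×10⁸)^(1/4).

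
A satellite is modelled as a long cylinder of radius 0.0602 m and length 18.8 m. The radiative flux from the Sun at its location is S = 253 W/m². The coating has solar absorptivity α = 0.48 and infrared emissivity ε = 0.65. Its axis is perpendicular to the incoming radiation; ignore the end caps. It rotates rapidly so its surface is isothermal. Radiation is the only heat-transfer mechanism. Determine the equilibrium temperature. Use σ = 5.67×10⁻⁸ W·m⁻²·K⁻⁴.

At equilibrium, absorbed power = emitted power.
Absorbing cross-section = 2rL = 2.264 m²; emitting surface = 2πrL = 7.111 m² (ratio π).
αS·A_cross = εσ·A_surf·T⁴  ⇒  T⁴ = αS/(ε·πσ).
T⁴ = 0.480·253/(0.65·π·5.67×10⁻⁸) = 1.049×10⁹ K⁴.
T = (1.049×10⁹)^(1/4).

T ≈ 180 K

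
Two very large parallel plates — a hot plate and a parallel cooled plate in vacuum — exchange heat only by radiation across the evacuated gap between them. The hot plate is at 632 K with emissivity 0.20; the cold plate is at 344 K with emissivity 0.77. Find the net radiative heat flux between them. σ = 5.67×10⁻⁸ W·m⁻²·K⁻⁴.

q ≈ 1560 W/m²

For two infinite grey parallel plates, q = σ(T₁⁴ − T₂⁴)/(1/ε₁ + 1/ε₂ − 1).
T₁⁴ − T₂⁴ = 1.595×10¹¹ − 1.400×10¹⁰ = 1.455×10¹¹ K⁴.
1/ε₁ + 1/ε₂ − 1 = 5.000 + 1.299 − 1 = 5.299.
q = 5.67×10⁻⁸ × 1.455×10¹¹ / 5.299.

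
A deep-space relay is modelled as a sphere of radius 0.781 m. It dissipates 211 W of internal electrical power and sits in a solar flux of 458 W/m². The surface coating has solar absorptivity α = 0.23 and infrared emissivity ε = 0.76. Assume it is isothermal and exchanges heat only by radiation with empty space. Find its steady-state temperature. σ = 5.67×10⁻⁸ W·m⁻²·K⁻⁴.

At steady state, absorbed solar power + internal power = radiated power.
Absorbed: α·S·A_cross = 0.23·458·1.916 = 201.9 W (cross-section πr²).
Total input = 201.9 + 211 = 412.9 W.
Radiated: εσ·A_surf·T⁴ with A_surf = 4πr² = 7.665 m².
T⁴ = 412.9/(0.76·5.67×10⁻⁸·7.665) = 1.250×10⁹ K⁴.

T ≈ 188 K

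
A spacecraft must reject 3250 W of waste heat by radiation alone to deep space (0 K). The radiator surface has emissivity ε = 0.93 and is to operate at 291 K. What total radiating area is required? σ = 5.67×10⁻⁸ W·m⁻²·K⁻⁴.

A ≈ 8.59 m²

P = εσA T⁴ ⇒ A = P/(εσT⁴).
T⁴ = 7.171×10⁹ K⁴.
A = 3250/(0.93 × 5.67×10⁻⁸ × 7.171×10⁹).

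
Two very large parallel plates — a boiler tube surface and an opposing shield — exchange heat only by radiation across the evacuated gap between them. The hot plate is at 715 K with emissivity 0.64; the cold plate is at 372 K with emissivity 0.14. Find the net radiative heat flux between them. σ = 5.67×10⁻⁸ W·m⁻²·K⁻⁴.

q ≈ 1780 W/m²

For two infinite grey parallel plates, q = σ(T₁⁴ − T₂⁴)/(1/ε₁ + 1/ε₂ − 1).
T₁⁴ − T₂⁴ = 2.614×10¹¹ − 1.915×10¹⁰ = 2.422×10¹¹ K⁴.
1/ε₁ + 1/ε₂ − 1 = 1.562 + 7.143 − 1 = 7.705.
q = 5.67×10⁻⁸ × 2.422×10¹¹ / 7.705.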